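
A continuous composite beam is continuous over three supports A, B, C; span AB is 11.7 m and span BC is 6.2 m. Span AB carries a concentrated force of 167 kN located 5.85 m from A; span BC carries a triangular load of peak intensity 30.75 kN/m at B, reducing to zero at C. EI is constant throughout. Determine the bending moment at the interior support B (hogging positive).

M_B = 266.8 kN·m

Release continuity at B by inserting a hinge; the redundant is the internal moment M_B. The primary structure is two simply-supported spans AB and BC.
Rotations at B on the released spans (each span's end-slope, ×1/EI):
  span AB: point load 167 at a = 5.85: Pab(L + a)/(6LEI) = 1429/EI
  span BC: triangular load, peak 30.75: w₀L³/(45EI) = 162.9/EI
  relative rotation θ_0 = (1429 + 162.9)/EI = 1592/EI
A unit hogging moment at B produces rotation L₁/(3EI) + L₂/(3EI) = 5.967/EI.
Compatibility: M_B·(L₁+L₂)/(3EI) = θ_0, giving M_B = 266.8 kN·m (hogging).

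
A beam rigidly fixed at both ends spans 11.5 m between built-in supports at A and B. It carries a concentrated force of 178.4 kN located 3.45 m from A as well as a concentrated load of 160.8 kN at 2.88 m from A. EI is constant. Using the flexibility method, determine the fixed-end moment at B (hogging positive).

M_B = 216.2 kN·m

Release both end moments; the primary structure is a simply-supported span AB with redundants M_A and M_B.
On the primary (simply-supported) span, the end slopes from the loading are:
  at A: point load 178.4 at a = 3.45: Pab(L + b)/(6LEI) = 1404/EI
  at B: point load 178.4 at a = 3.45: Pab(L + a)/(6LEI) = 1073/EI
  at A: point load 160.8 at a = 2.88: Pab(L + b)/(6LEI) = 1164/EI
  at B: point load 160.8 at a = 2.88: Pab(L + a)/(6LEI) = 831.9/EI
  θ_A0 = 2568/EI,  θ_B0 = 1905/EI
Flexibility coefficients: a unit moment at one end gives L/(3EI) there and L/(6EI) at the far end, so f₁₁ = f₂₂ = 3.833/EI and f₁₂ = f₂₁ = 1.917/EI.
Compatibility — zero rotation at each built-in end:
  3.833 M_A + 1.917 M_B = 2568
  1.917 M_A + 3.833 M_B = 1905
Solving the pair gives M_A = 561.8 kN·m and M_B = 216.2 kN·m (hogging).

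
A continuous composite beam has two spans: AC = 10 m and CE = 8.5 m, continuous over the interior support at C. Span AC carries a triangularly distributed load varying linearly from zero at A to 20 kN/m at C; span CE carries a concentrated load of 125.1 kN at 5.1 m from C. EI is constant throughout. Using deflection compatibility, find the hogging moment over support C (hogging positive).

M_C = 154.2 kN·m

Insert a hinge at C; M_C is the redundant, and each span becomes simply supported.
Rotations at C on the released spans (each span's end-slope, ×1/EI):
  span AC: triangular load, peak 20: w₀L³/(45EI) = 444.4/EI
  span CE: point load 125.1 at a = 5.1: Pab(L + b)/(6LEI) = 506.2/EI
  relative rotation θ_0 = (444.4 + 506.2)/EI = 950.6/EI
A unit hogging moment at C produces rotation L₁/(3EI) + L₂/(3EI) = 6.167/EI.
Slope continuity at C: θ_0 = M_C·6.167/EI, so M_C = 950.6/6.167 = 154.2 kN·m (hogging).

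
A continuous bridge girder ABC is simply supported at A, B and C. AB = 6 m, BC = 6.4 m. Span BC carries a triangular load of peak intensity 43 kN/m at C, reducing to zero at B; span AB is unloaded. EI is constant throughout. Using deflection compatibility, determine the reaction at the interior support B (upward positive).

Insert a hinge at B; M_B is the redundant, and each span becomes simply supported.
End slopes at the hinge B, treating each span as simply supported:
  span BC: triangular load, peak 43: 7w₀L³/(360EI) = 219.2/EI
  relative rotation θ_0 = (0 + 219.2)/EI = 219.2/EI
A unit hogging moment at B produces rotation L₁/(3EI) + L₂/(3EI) = 4.133/EI.
Compatibility: M_B·(L₁+L₂)/(3EI) = θ_0, giving M_B = 53.03 kN·m (hogging).
Span AB, ΣM about A with M_B applied at B: R_B^{AB}·6 = 0 + 53.03, so R_B^{AB} = 8.838 kN and R_A = 0 − 8.838 = -8.838 kN.
Span BC, ΣM about C: R_B^{BC}·6.4 = 293.5 + 53.03, so R_B^{BC} = 54.15 kN and R_C = 137.6 − 54.15 = 83.45 kN.
R_B = 8.838 + 54.15 = 62.99 kN.

R_B = 62.99 kN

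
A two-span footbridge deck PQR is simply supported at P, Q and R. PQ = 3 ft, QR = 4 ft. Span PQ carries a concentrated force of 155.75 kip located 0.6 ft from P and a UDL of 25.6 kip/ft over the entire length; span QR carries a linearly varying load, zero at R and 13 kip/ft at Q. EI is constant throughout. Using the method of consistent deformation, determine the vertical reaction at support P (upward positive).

R_P = 149.8 kip

Take M_Q as the redundant. Released structure: two simple spans PQ and QR with a hinge at Q.
End slopes at the hinge Q, treating each span as simply supported:
  span PQ: point load 155.75 at a = 0.6: Pab(L + a)/(6LEI) = 44.86/EI
  span PQ: UDL 25.6: wL³/(24EI) = 28.8/EI
  span QR: triangular load, peak 13: w₀L³/(45EI) = 18.49/EI
  relative rotation θ_0 = (73.66 + 18.49)/EI = 92.14/EI
A unit hogging moment at Q produces rotation L₁/(3EI) + L₂/(3EI) = 2.333/EI.
Slope continuity at Q: θ_0 = M_Q·2.333/EI, so M_Q = 92.14/2.333 = 39.49 kip·ft (hogging).
Span PQ, ΣM about P with M_Q applied at Q: R_Q^{PQ}·3 = 208.7 + 39.49, so R_Q^{PQ} = 82.71 kip and R_P = 232.6 − 82.71 = 149.8 kip.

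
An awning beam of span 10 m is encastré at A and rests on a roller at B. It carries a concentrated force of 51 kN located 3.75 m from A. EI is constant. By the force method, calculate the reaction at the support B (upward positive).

Take the reaction at B as the redundant and release it; the primary structure is a cantilever fixed at A.
Deflection at B on the released cantilever, summing each load's contribution:
  point load 51 at a = 3.75: Pa²(3L − a)/(6EI) = 3138/EI
Flexibility coefficient — unit upward force at B: δ_{BB} = L³/(3EI) = 333.3/EI.
Compatibility at B: δ_0 − R_B·δ_{BB} = 0, so R_B = 3138/333.3 = 9.413 kN.

R_B = 9.413 kN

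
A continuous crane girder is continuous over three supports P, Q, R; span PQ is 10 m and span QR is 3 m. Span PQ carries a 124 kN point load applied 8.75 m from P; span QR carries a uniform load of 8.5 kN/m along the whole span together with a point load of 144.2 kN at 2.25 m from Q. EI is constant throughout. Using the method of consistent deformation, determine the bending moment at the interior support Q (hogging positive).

M_Q = 111.7 kN·m

Release continuity at Q by inserting a hinge; the redundant is the internal moment M_Q. The primary structure is two simply-supported spans PQ and QR.
Discontinuity in slope at Q on the released structure — sum the simple-span end rotations:
  span PQ: point load 124 at a = 8.75: Pab(L + a)/(6LEI) = 423.8/EI
  span QR: UDL 8.5: wL³/(24EI) = 9.562/EI
  span QR: point load 144.2 at a = 2.25: Pab(L + b)/(6LEI) = 50.7/EI
  relative rotation θ_0 = (423.8 + 60.26)/EI = 484.1/EI
A unit hogging moment at Q produces rotation L₁/(3EI) + L₂/(3EI) = 4.333/EI.
Compatibility: M_Q·(L₁+L₂)/(3EI) = θ_0, giving M_Q = 111.7 kN·m (hogging).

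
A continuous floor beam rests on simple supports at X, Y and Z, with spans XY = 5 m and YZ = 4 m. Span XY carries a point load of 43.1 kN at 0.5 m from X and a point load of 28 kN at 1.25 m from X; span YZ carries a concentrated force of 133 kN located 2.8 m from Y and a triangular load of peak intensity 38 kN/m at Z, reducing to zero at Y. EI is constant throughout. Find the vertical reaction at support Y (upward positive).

R_Y = 104.9 kN

Take M_Y as the redundant. Released structure: two simple spans XY and YZ with a hinge at Y.
End slopes at the hinge Y, treating each span as simply supported:
  span XY: point load 43.1 at a = 0.5: Pab(L + a)/(6LEI) = 17.78/EI
  span XY: point load 28 at a = 1.25: Pab(L + a)/(6LEI) = 27.34/EI
  span YZ: point load 133 at a = 2.8: Pab(L + b)/(6LEI) = 96.82/EI
  span YZ: triangular load, peak 38: 7w₀L³/(360EI) = 47.29/EI
  relative rotation θ_0 = (45.12 + 144.1)/EI = 189.2/EI
A unit hogging moment at Y produces rotation L₁/(3EI) + L₂/(3EI) = 3/EI.
Slope continuity at Y: θ_0 = M_Y·3/EI, so M_Y = 189.2/3 = 63.08 kN·m (hogging).
Span XY, ΣM about X with M_Y applied at Y: R_Y^{XY}·5 = 56.55 + 63.08, so R_Y^{XY} = 23.93 kN and R_X = 71.1 − 23.93 = 47.17 kN.
Span YZ, ΣM about Z: R_Y^{YZ}·4 = 260.9 + 63.08, so R_Y^{YZ} = 81 kN and R_Z = 209 − 81 = 128 kN.
R_Y = 23.93 + 81 = 104.9 kN.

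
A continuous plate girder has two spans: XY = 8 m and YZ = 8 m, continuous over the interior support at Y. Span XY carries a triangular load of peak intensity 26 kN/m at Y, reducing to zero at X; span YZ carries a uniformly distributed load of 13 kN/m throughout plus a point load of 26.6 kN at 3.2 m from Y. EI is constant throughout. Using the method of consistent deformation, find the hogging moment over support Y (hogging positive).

Release continuity at Y by inserting a hinge; the redundant is the internal moment M_Y. The primary structure is two simply-supported spans XY and YZ.
Rotations at Y on the released spans (each span's end-slope, ×1/EI):
  span XY: triangular load, peak 26: w₀L³/(45EI) = 295.8/EI
  span YZ: UDL 13: wL³/(24EI) = 277.3/EI
  span YZ: point load 26.6 at a = 3.2: Pab(L + b)/(6LEI) = 109/EI
  relative rotation θ_0 = (295.8 + 386.3)/EI = 682.1/EI
A unit hogging moment at Y produces rotation L₁/(3EI) + L₂/(3EI) = 5.333/EI.
Compatibility: M_Y·(L₁+L₂)/(3EI) = θ_0, giving M_Y = 127.9 kN·m (hogging).

M_Y = 127.9 kN·m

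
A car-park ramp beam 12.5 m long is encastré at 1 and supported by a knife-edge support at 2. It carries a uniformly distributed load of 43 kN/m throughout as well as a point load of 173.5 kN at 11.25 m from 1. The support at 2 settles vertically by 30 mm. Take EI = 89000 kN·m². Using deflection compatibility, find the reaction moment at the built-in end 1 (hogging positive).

Choose R_2 as the redundant. The primary structure is the cantilever fixed at 1.
Deflection at 2 on the released cantilever, summing each load's contribution:
  UDL 43: wL⁴/(8EI) = 131226/EI
  point load 173.5 at a = 11.25: Pa²(3L − a)/(6EI) = 96069/EI
  δ_0 = 227294/EI
Tip deflection under a unit load at 2: L³/(3EI) = 651/EI.
With EI = 89000 kN·m²: δ_0 = 2.5539 m and δ_{22} = 0.007315 m/kN.
Compatibility — the beam at 2 must follow the support down by 0.03 m: δ_0 − R_2·δ_{22} = 0.03, so R_2 = (2.5539 − 0.03)/0.007315 = 345 kN.
Moment equilibrium about 1: M_1 = Σ(load moments about 1) − R_2·L = 5311 − 345×12.5 = 998.5 kN·m.

M_1 = 998.5 kN·m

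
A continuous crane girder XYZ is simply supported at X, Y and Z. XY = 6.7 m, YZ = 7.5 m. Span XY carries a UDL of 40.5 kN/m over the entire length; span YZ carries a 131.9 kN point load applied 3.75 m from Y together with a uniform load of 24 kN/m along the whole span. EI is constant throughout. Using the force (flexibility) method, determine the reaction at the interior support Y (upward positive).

Insert a hinge at Y; M_Y is the redundant, and each span becomes simply supported.
End slopes at the hinge Y, treating each span as simply supported:
  span XY: UDL 40.5: wL³/(24EI) = 507.5/EI
  span YZ: point load 131.9 at a = 3.75: Pab(L + b)/(6LEI) = 463.7/EI
  span YZ: UDL 24: wL³/(24EI) = 421.9/EI
  relative rotation θ_0 = (507.5 + 885.6)/EI = 1393/EI
A unit hogging moment at Y produces rotation L₁/(3EI) + L₂/(3EI) = 4.733/EI.
Compatibility: M_Y·(L₁+L₂)/(3EI) = θ_0, giving M_Y = 294.3 kN·m (hogging).
Span XY, ΣM about X with M_Y applied at Y: R_Y^{XY}·6.7 = 909 + 294.3, so R_Y^{XY} = 179.6 kN and R_X = 271.4 − 179.6 = 91.75 kN.
Span YZ, ΣM about Z: R_Y^{YZ}·7.5 = 1170 + 294.3, so R_Y^{YZ} = 195.2 kN and R_Z = 311.9 − 195.2 = 116.7 kN.
R_Y = 179.6 + 195.2 = 374.8 kN.

R_Y = 374.8 kN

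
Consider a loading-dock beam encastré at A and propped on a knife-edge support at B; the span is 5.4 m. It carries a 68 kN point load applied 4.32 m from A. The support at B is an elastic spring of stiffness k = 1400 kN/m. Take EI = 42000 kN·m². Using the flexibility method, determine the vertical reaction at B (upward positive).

R_B = 30.46 kN

Remove the prop at B; the released (primary) structure is a cantilever built in at A.
Free-end deflection of the primary structure under the applied loading (downward +):
  point load 68 at a = 4.32: Pa²(3L − a)/(6EI) = 2513/EI
Tip deflection under a unit load at B: L³/(3EI) = 52.49/EI.
With EI = 42000 kN·m²: δ_0 = 0.059826 m and δ_{BB} = 0.00125 m/kN.
Compatibility — the spring shortens by R_B/k under the reaction it provides: δ_0 − R_B·δ_{BB} = R_B/k. With 1/k = 0.000714 m/kN, R_B = δ_0 / (δ_{BB} + 1/k) = 0.059826 / (0.00125 + 0.000714) = 30.46 kN.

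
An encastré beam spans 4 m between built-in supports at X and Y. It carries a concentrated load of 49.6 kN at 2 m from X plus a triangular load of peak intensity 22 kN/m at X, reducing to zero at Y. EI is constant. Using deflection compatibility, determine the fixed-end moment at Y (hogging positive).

Release both end moments; the primary structure is a simply-supported span XY with redundants M_X and M_Y.
Simple-span end rotations at X and Y under the given loads:
  at X: point load 49.6 at a = 2: Pab(L + b)/(6LEI) = 49.6/EI
  at Y: point load 49.6 at a = 2: Pab(L + a)/(6LEI) = 49.6/EI
  at X: triangular load, peak 22: w₀L³/(45EI) = 31.29/EI
  at Y: triangular load, peak 22: 7w₀L³/(360EI) = 27.38/EI
  θ_X0 = 80.89/EI,  θ_Y0 = 76.98/EI
Flexibility coefficients: a unit moment at one end gives L/(3EI) there and L/(6EI) at the far end, so f₁₁ = f₂₂ = 1.333/EI and f₁₂ = f₂₁ = 0.6667/EI.
Compatibility — zero rotation at each built-in end:
  1.333 M_X + 0.6667 M_Y = 80.89
  0.6667 M_X + 1.333 M_Y = 76.98
Solving the pair gives M_X = 42.4 kN·m and M_Y = 36.53 kN·m (hogging).

M_Y = 36.53 kN·m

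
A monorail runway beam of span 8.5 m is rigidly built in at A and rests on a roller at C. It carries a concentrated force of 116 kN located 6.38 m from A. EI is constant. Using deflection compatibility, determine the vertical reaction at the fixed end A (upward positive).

Release the roller at C. Primary structure: cantilever fixed at A.
Primary-structure tip deflection at C by superposition:
  point load 116 at a = 6.38: Pa²(3L − a)/(6EI) = 15047/EI
Flexibility coefficient — unit upward force at C: δ_{CC} = L³/(3EI) = 204.7/EI.
Compatibility at C: δ_0 − R_C·δ_{CC} = 0, so R_C = 15047/204.7 = 73.5 kN.
Vertical equilibrium: R_A = ΣP − R_C = 116 − 73.5 = 42.5 kN.

R_A = 42.5 kN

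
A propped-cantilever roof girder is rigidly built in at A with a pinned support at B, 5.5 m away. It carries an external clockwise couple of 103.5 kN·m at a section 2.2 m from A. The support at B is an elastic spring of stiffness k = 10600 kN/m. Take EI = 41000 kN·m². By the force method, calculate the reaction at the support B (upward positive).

R_B = 16.89 kN

Remove the prop at B; the released (primary) structure is a cantilever built in at A.
Primary-structure tip deflection at B by superposition:
  clockwise couple 103.5 at a = 2.2: M₀a(2L − a)/(2EI) = 1002/EI
Flexibility coefficient — unit upward force at B: δ_{BB} = L³/(3EI) = 55.46/EI.
With EI = 41000 kN·m²: δ_0 = 0.024436 m and δ_{BB} = 0.001353 m/kN.
Compatibility — the spring shortens by R_B/k under the reaction it provides: δ_0 − R_B·δ_{BB} = R_B/k. With 1/k = 0.000094 m/kN, R_B = δ_0 / (δ_{BB} + 1/k) = 0.024436 / (0.001353 + 0.000094) = 16.89 kN.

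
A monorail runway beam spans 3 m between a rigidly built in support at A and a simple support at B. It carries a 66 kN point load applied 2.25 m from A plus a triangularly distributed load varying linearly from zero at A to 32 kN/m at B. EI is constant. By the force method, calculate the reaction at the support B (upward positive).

Choose R_B as the redundant. The primary structure is the cantilever fixed at A.
Downward deflection at the released point B due to the loads:
  point load 66 at a = 2.25: Pa²(3L − a)/(6EI) = 375.9/EI
  triangular load, peak 32 at the free end: 11w₀L⁴/(120EI) = 237.6/EI
  δ_0 = 613.5/EI
Flexibility coefficient — unit upward force at B: δ_{BB} = L³/(3EI) = 9/EI.
The prop prevents deflection at B: R_B = δ_0/δ_{BB} = 613.5/9 = 68.17 kN.

R_B = 68.17 kN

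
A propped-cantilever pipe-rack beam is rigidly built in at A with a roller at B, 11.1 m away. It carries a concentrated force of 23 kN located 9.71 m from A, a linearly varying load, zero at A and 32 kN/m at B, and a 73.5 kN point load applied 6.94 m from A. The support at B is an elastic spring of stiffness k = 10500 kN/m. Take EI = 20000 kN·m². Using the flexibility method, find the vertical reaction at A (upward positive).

R_A = 124.2 kN

Choose R_B as the redundant. The primary structure is the cantilever fixed at A.
Primary-structure tip deflection at B by superposition:
  point load 23 at a = 9.71: Pa²(3L − a)/(6EI) = 8526/EI
  triangular load, peak 32 at the free end: 11w₀L⁴/(120EI) = 44530/EI
  point load 73.5 at a = 6.94: Pa²(3L − a)/(6EI) = 15553/EI
  δ_0 = 68609/EI
Tip deflection under a unit load at B: L³/(3EI) = 455.9/EI.
With EI = 20000 kN·m²: δ_0 = 3.4304 m and δ_{BB} = 0.022794 m/kN.
Compatibility — the spring shortens by R_B/k under the reaction it provides: δ_0 − R_B·δ_{BB} = R_B/k. With 1/k = 0.000095 m/kN, R_B = δ_0 / (δ_{BB} + 1/k) = 3.4304 / (0.022794 + 0.000095) = 149.9 kN.
Vertical equilibrium: R_A = ΣP − R_B = 274.1 − 149.9 = 124.2 kN.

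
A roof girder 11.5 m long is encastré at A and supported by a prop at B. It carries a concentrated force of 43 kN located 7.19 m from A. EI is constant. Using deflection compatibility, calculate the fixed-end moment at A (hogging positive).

Remove the prop at B; the released (primary) structure is a cantilever built in at A.
Primary-structure tip deflection at B by superposition:
  point load 43 at a = 7.19: Pa²(3L − a)/(6EI) = 10118/EI
Flexibility coefficient — unit upward force at B: δ_{BB} = L³/(3EI) = 507/EI.
Compatibility at B: δ_0 − R_B·δ_{BB} = 0, so R_B = 10118/507 = 19.96 kN.
Moment equilibrium about A: M_A = Σ(load moments about A) − R_B·L = 309.2 − 19.96×11.5 = 79.65 kN·m.

M_A = 79.65 kN·m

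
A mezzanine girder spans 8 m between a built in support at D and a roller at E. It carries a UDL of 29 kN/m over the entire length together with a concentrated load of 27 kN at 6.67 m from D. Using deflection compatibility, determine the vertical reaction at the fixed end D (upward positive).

Release the roller at E. Primary structure: cantilever fixed at D.
Primary-structure tip deflection at E by superposition:
  UDL 29: wL⁴/(8EI) = 14848/EI
  point load 27 at a = 6.67: Pa²(3L − a)/(6EI) = 3469/EI
  δ_0 = 18317/EI
Flexibility coefficient — unit upward force at E: δ_{EE} = L³/(3EI) = 170.7/EI.
The prop prevents deflection at E: R_E = δ_0/δ_{EE} = 18317/170.7 = 107.3 kN.
Vertical equilibrium: R_D = ΣP − R_E = 259 − 107.3 = 151.7 kN.

R_D = 151.7 kN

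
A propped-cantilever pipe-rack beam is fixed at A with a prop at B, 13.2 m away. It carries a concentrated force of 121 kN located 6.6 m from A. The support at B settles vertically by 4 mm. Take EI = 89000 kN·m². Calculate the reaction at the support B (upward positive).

R_B = 37.35 kN

Release the roller at B. Primary structure: cantilever fixed at A.
Downward deflection at the released point B due to the loads:
  point load 121 at a = 6.6: Pa²(3L − a)/(6EI) = 28989/EI
Flexibility coefficient — unit upward force at B: δ_{BB} = L³/(3EI) = 766.7/EI.
With EI = 89000 kN·m²: δ_0 = 0.32572 m and δ_{BB} = 0.008614 m/kN.
Compatibility — the beam at B must follow the support down by 0.004 m: δ_0 − R_B·δ_{BB} = 0.004, so R_B = (0.32572 − 0.004)/0.008614 = 37.35 kN.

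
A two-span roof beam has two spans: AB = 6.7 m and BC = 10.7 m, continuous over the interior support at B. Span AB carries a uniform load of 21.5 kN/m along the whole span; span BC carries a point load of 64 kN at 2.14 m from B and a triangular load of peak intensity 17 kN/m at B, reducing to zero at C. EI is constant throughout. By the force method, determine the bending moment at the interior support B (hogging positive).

M_B = 186.9 kN·m

Take M_B as the redundant. Released structure: two simple spans AB and BC with a hinge at B.
Discontinuity in slope at B on the released structure — sum the simple-span end rotations:
  span AB: UDL 21.5: wL³/(24EI) = 269.4/EI
  span BC: point load 64 at a = 2.14: Pab(L + b)/(6LEI) = 351.7/EI
  span BC: triangular load, peak 17: w₀L³/(45EI) = 462.8/EI
  relative rotation θ_0 = (269.4 + 814.5)/EI = 1084/EI
A unit hogging moment at B produces rotation L₁/(3EI) + L₂/(3EI) = 5.8/EI.
Compatibility: M_B·(L₁+L₂)/(3EI) = θ_0, giving M_B = 186.9 kN·m (hogging).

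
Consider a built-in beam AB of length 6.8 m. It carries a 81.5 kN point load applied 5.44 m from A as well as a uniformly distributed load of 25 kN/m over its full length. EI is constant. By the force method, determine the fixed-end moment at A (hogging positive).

Take the two fixed-end moments M_A, M_B as redundants; the released structure is the simple span AB.
End rotations of the released simple span under the applied load (×1/EI):
  at A: point load 81.5 at a = 5.44: Pab(L + b)/(6LEI) = 120.6/EI
  at B: point load 81.5 at a = 5.44: Pab(L + a)/(6LEI) = 180.9/EI
  at A: UDL 25: wL³/(24EI) = 327.5/EI
  at B: UDL 25: wL³/(24EI) = 327.5/EI
  θ_A0 = 448.1/EI,  θ_B0 = 508.4/EI
Flexibility coefficients: a unit moment at one end gives L/(3EI) there and L/(6EI) at the far end, so f₁₁ = f₂₂ = 2.267/EI and f₁₂ = f₂₁ = 1.133/EI.
Compatibility — zero rotation at each built-in end:
  2.267 M_A + 1.133 M_B = 448.1
  1.133 M_A + 2.267 M_B = 508.4
Solving the pair gives M_A = 114.1 kN·m and M_B = 167.3 kN·m (hogging).

M_A = 114.1 kN·m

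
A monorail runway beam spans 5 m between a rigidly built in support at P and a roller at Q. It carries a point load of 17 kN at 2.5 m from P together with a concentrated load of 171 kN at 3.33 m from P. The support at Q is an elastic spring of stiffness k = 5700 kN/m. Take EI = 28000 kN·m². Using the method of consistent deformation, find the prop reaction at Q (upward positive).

Remove the prop at Q; the released (primary) structure is a cantilever built in at P.
Downward deflection at the released point Q due to the loads:
  point load 17 at a = 2.5: Pa²(3L − a)/(6EI) = 221.4/EI
  point load 171 at a = 3.33: Pa²(3L − a)/(6EI) = 3688/EI
  δ_0 = 3909/EI
Tip deflection under a unit load at Q: L³/(3EI) = 41.67/EI.
With EI = 28000 kN·m²: δ_0 = 0.13962 m and δ_{QQ} = 0.001488 m/kN.
Compatibility — the spring shortens by R_Q/k under the reaction it provides: δ_0 − R_Q·δ_{QQ} = R_Q/k. With 1/k = 0.000175 m/kN, R_Q = δ_0 / (δ_{QQ} + 1/k) = 0.13962 / (0.001488 + 0.000175) = 83.93 kN.

R_Q = 83.93 kN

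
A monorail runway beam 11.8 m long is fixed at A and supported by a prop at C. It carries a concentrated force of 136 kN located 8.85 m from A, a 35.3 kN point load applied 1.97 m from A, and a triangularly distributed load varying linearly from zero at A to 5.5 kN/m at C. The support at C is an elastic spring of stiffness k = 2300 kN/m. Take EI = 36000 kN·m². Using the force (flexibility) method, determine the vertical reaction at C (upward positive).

R_C = 102.4 kN

Remove the prop at C; the released (primary) structure is a cantilever built in at A.
Downward deflection at the released point C due to the loads:
  point load 136 at a = 8.85: Pa²(3L − a)/(6EI) = 47134/EI
  point load 35.3 at a = 1.97: Pa²(3L − a)/(6EI) = 763.3/EI
  triangular load, peak 5.5 at the free end: 11w₀L⁴/(120EI) = 9775/EI
  δ_0 = 57672/EI
Tip deflection under a unit load at C: L³/(3EI) = 547.7/EI.
With EI = 36000 kN·m²: δ_0 = 1.602 m and δ_{CC} = 0.015213 m/kN.
Compatibility — the spring shortens by R_C/k under the reaction it provides: δ_0 − R_C·δ_{CC} = R_C/k. With 1/k = 0.000435 m/kN, R_C = δ_0 / (δ_{CC} + 1/k) = 1.602 / (0.015213 + 0.000435) = 102.4 kN.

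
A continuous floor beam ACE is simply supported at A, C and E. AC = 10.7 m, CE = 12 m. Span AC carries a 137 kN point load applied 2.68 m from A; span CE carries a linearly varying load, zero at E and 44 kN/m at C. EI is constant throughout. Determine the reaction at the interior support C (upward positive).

R_C = 264.1 kN

Release continuity at C by inserting a hinge; the redundant is the internal moment M_C. The primary structure is two simply-supported spans AC and CE.
End slopes at the hinge C, treating each span as simply supported:
  span AC: point load 137 at a = 2.68: Pab(L + a)/(6LEI) = 613.7/EI
  span CE: triangular load, peak 44: w₀L³/(45EI) = 1690/EI
  relative rotation θ_0 = (613.7 + 1690)/EI = 2303/EI
A unit hogging moment at C produces rotation L₁/(3EI) + L₂/(3EI) = 7.567/EI.
Compatibility: M_C·(L₁+L₂)/(3EI) = θ_0, giving M_C = 304.4 kN·m (hogging).
Span AC, ΣM about A with M_C applied at C: R_C^{AC}·10.7 = 367.2 + 304.4, so R_C^{AC} = 62.76 kN and R_A = 137 − 62.76 = 74.24 kN.
Span CE, ΣM about E: R_C^{CE}·12 = 2112 + 304.4, so R_C^{CE} = 201.4 kN and R_E = 264 − 201.4 = 62.63 kN.
R_C = 62.76 + 201.4 = 264.1 kN.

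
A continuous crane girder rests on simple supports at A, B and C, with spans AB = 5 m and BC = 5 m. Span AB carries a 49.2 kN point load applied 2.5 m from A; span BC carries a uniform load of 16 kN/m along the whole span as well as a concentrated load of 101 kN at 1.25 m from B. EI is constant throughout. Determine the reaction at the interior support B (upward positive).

Take M_B as the redundant. Released structure: two simple spans AB and BC with a hinge at B.
End slopes at the hinge B, treating each span as simply supported:
  span AB: point load 49.2 at a = 2.5: Pab(L + a)/(6LEI) = 76.88/EI
  span BC: UDL 16: wL³/(24EI) = 83.33/EI
  span BC: point load 101 at a = 1.25: Pab(L + b)/(6LEI) = 138.1/EI
  relative rotation θ_0 = (76.88 + 221.4)/EI = 298.3/EI
A unit hogging moment at B produces rotation L₁/(3EI) + L₂/(3EI) = 3.333/EI.
Compatibility: M_B·(L₁+L₂)/(3EI) = θ_0, giving M_B = 89.49 kN·m (hogging).
Span AB, ΣM about A with M_B applied at B: R_B^{AB}·5 = 123 + 89.49, so R_B^{AB} = 42.5 kN and R_A = 49.2 − 42.5 = 6.702 kN.
Span BC, ΣM about C: R_B^{BC}·5 = 578.8 + 89.49, so R_B^{BC} = 133.6 kN and R_C = 181 − 133.6 = 47.35 kN.
R_B = 42.5 + 133.6 = 176.1 kN.

R_B = 176.1 kN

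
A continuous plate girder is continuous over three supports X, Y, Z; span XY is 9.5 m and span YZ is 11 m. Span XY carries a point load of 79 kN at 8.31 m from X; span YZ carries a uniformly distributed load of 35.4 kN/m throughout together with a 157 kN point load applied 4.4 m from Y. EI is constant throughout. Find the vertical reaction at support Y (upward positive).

R_Y = 456.3 kN

Take M_Y as the redundant. Released structure: two simple spans XY and YZ with a hinge at Y.
End slopes at the hinge Y, treating each span as simply supported:
  span XY: point load 79 at a = 8.31: Pab(L + a)/(6LEI) = 244.1/EI
  span YZ: UDL 35.4: wL³/(24EI) = 1963/EI
  span YZ: point load 157 at a = 4.4: Pab(L + b)/(6LEI) = 1216/EI
  relative rotation θ_0 = (244.1 + 3179)/EI = 3423/EI
A unit hogging moment at Y produces rotation L₁/(3EI) + L₂/(3EI) = 6.833/EI.
Compatibility: M_Y·(L₁+L₂)/(3EI) = θ_0, giving M_Y = 500.9 kN·m (hogging).
Span XY, ΣM about X with M_Y applied at Y: R_Y^{XY}·9.5 = 656.5 + 500.9, so R_Y^{XY} = 121.8 kN and R_X = 79 − 121.8 = -42.84 kN.
Span YZ, ΣM about Z: R_Y^{YZ}·11 = 3178 + 500.9, so R_Y^{YZ} = 334.4 kN and R_Z = 546.4 − 334.4 = 212 kN.
R_Y = 121.8 + 334.4 = 456.3 kN.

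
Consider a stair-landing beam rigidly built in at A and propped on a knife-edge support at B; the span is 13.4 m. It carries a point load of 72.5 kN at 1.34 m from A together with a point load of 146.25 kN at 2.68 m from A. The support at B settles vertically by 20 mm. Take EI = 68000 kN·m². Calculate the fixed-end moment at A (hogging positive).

Take the reaction at B as the redundant and release it; the primary structure is a cantilever fixed at A.
Deflection at B on the released cantilever, summing each load's contribution:
  point load 72.5 at a = 1.34: Pa²(3L − a)/(6EI) = 843.1/EI
  point load 146.25 at a = 2.68: Pa²(3L − a)/(6EI) = 6569/EI
  δ_0 = 7412/EI
Tip deflection under a unit load at B: L³/(3EI) = 802/EI.
With EI = 68000 kN·m²: δ_0 = 0.109 m and δ_{BB} = 0.011795 m/kN.
Compatibility — the beam at B must follow the support down by 0.02 m: δ_0 − R_B·δ_{BB} = 0.02, so R_B = (0.109 − 0.02)/0.011795 = 7.546 kN.
Moment equilibrium about A: M_A = Σ(load moments about A) − R_B·L = 489.1 − 7.546×13.4 = 388 kN·m.

M_A = 388 kN·m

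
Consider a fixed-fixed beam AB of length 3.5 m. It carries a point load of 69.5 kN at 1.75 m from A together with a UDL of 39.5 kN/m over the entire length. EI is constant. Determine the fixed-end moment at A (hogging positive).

M_A = 70.73 kN·m

Release both end moments; the primary structure is a simply-supported span AB with redundants M_A and M_B.
Simple-span end rotations at A and B under the given loads:
  at A: point load 69.5 at a = 1.75: Pab(L + b)/(6LEI) = 53.21/EI
  at B: point load 69.5 at a = 1.75: Pab(L + a)/(6LEI) = 53.21/EI
  at A: UDL 39.5: wL³/(24EI) = 70.57/EI
  at B: UDL 39.5: wL³/(24EI) = 70.57/EI
  θ_A0 = 123.8/EI,  θ_B0 = 123.8/EI
Flexibility coefficients: a unit moment at one end gives L/(3EI) there and L/(6EI) at the far end, so f₁₁ = f₂₂ = 1.167/EI and f₁₂ = f₂₁ = 0.5833/EI.
Compatibility — zero rotation at each built-in end:
  1.167 M_A + 0.5833 M_B = 123.8
  0.5833 M_A + 1.167 M_B = 123.8
Solving the pair gives M_A = 70.73 kN·m and M_B = 70.73 kN·m (hogging).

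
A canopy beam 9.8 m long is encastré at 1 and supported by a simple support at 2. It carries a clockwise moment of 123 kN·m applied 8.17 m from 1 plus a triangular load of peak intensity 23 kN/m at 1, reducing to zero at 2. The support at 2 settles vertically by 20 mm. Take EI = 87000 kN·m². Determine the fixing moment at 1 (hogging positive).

Release the roller at 2. Primary structure: cantilever fixed at 1.
Free-end deflection of the primary structure under the applied loading (downward +):
  clockwise couple 123 at a = 8.17: M₀a(2L − a)/(2EI) = 5743/EI
  triangular load, peak 23 at the fixed end: w₀L⁴/(30EI) = 7071/EI
  δ_0 = 12815/EI
Tip deflection under a unit load at 2: L³/(3EI) = 313.7/EI.
With EI = 87000 kN·m²: δ_0 = 0.14729 m and δ_{22} = 0.003606 m/kN.
Compatibility — the beam at 2 must follow the support down by 0.02 m: δ_0 − R_2·δ_{22} = 0.02, so R_2 = (0.14729 − 0.02)/0.003606 = 35.3 kN.
Moment equilibrium about 1: M_1 = Σ(load moments about 1) − R_2·L = 491.2 − 35.3×9.8 = 145.2 kN·m.

M_1 = 145.2 kN·m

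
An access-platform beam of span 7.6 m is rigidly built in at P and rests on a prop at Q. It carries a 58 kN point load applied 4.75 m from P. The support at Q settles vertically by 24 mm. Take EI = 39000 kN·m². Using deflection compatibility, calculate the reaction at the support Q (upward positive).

Take the reaction at Q as the redundant and release it; the primary structure is a cantilever fixed at P.
Primary-structure tip deflection at Q by superposition:
  point load 58 at a = 4.75: Pa²(3L − a)/(6EI) = 3937/EI
Flexibility coefficient — unit upward force at Q: δ_{QQ} = L³/(3EI) = 146.3/EI.
With EI = 39000 kN·m²: δ_0 = 0.10094 m and δ_{QQ} = 0.003752 m/kN.
Compatibility — the beam at Q must follow the support down by 0.024 m: δ_0 − R_Q·δ_{QQ} = 0.024, so R_Q = (0.10094 − 0.024)/0.003752 = 20.51 kN.

R_Q = 20.51 kN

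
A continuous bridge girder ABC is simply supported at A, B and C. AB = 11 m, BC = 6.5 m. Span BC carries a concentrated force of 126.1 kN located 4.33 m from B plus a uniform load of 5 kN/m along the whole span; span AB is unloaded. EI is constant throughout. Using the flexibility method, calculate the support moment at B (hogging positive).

Take M_B as the redundant. Released structure: two simple spans AB and BC with a hinge at B.
End slopes at the hinge B, treating each span as simply supported:
  span BC: point load 126.1 at a = 4.33: Pab(L + b)/(6LEI) = 263.4/EI
  span BC: UDL 5: wL³/(24EI) = 57.21/EI
  relative rotation θ_0 = (0 + 320.6)/EI = 320.6/EI
A unit hogging moment at B produces rotation L₁/(3EI) + L₂/(3EI) = 5.833/EI.
Slope continuity at B: θ_0 = M_B·5.833/EI, so M_B = 320.6/5.833 = 54.96 kN·m (hogging).

M_B = 54.96 kN·m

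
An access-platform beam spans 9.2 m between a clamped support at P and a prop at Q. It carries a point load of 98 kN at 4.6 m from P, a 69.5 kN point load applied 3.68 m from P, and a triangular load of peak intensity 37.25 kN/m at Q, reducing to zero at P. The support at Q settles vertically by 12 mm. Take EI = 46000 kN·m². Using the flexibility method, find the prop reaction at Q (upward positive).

R_Q = 137.2 kN

Release the roller at Q. Primary structure: cantilever fixed at P.
Deflection at Q on the released cantilever, summing each load's contribution:
  point load 98 at a = 4.6: Pa²(3L − a)/(6EI) = 7949/EI
  point load 69.5 at a = 3.68: Pa²(3L − a)/(6EI) = 3752/EI
  triangular load, peak 37.25 at the free end: 11w₀L⁴/(120EI) = 24462/EI
  δ_0 = 36163/EI
Tip deflection under a unit load at Q: L³/(3EI) = 259.6/EI.
With EI = 46000 kN·m²: δ_0 = 0.78616 m and δ_{QQ} = 0.005643 m/kN.
Compatibility — the beam at Q must follow the support down by 0.012 m: δ_0 − R_Q·δ_{QQ} = 0.012, so R_Q = (0.78616 − 0.012)/0.005643 = 137.2 kN.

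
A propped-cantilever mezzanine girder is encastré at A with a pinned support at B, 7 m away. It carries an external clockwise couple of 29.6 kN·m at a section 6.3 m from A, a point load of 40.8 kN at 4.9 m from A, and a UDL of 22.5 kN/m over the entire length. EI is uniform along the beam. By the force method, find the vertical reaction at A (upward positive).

R_A = 110 kN

Take the reaction at B as the redundant and release it; the primary structure is a cantilever fixed at A.
Free-end deflection of the primary structure under the applied loading (downward +):
  clockwise couple 29.6 at a = 6.3: M₀a(2L − a)/(2EI) = 717.9/EI
  point load 40.8 at a = 4.9: Pa²(3L − a)/(6EI) = 2629/EI
  UDL 22.5: wL⁴/(8EI) = 6753/EI
  δ_0 = 10099/EI
Flexibility coefficient — unit upward force at B: δ_{BB} = L³/(3EI) = 114.3/EI.
Compatibility at B: δ_0 − R_B·δ_{BB} = 0, so R_B = 10099/114.3 = 88.33 kN.
Vertical equilibrium: R_A = ΣP − R_B = 198.3 − 88.33 = 110 kN.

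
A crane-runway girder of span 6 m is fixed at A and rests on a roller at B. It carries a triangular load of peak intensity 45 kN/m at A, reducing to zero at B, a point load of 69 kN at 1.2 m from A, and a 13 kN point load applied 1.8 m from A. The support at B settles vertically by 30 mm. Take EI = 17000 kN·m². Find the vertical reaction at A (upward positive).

Choose R_B as the redundant. The primary structure is the cantilever fixed at A.
Free-end deflection of the primary structure under the applied loading (downward +):
  triangular load, peak 45 at the fixed end: w₀L⁴/(30EI) = 1944/EI
  point load 69 at a = 1.2: Pa²(3L − a)/(6EI) = 278.2/EI
  point load 13 at a = 1.8: Pa²(3L − a)/(6EI) = 113.7/EI
  δ_0 = 2336/EI
Flexibility coefficient — unit upward force at B: δ_{BB} = L³/(3EI) = 72/EI.
With EI = 17000 kN·m²: δ_0 = 0.13741 m and δ_{BB} = 0.004235 m/kN.
Compatibility — the beam at B must follow the support down by 0.03 m: δ_0 − R_B·δ_{BB} = 0.03, so R_B = (0.13741 − 0.03)/0.004235 = 25.36 kN.
Vertical equilibrium: R_A = ΣP − R_B = 217 − 25.36 = 191.6 kN.

R_A = 191.6 kN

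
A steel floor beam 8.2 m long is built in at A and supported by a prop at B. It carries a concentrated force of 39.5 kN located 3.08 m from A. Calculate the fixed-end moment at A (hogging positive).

M_A = 61.7 kN·m

Choose R_B as the redundant. The primary structure is the cantilever fixed at A.
Downward deflection at the released point B due to the loads:
  point load 39.5 at a = 3.08: Pa²(3L − a)/(6EI) = 1344/EI
Tip deflection under a unit load at B: L³/(3EI) = 183.8/EI.
Compatibility at B: δ_0 − R_B·δ_{BB} = 0, so R_B = 1344/183.8 = 7.313 kN.
Moment equilibrium about A: M_A = Σ(load moments about A) − R_B·L = 121.7 − 7.313×8.2 = 61.7 kN·m.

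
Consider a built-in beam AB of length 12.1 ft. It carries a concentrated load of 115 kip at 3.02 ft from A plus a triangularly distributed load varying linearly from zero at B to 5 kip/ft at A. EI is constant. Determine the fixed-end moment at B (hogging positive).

Release both end moments; the primary structure is a simply-supported span AB with redundants M_A and M_B.
On the primary (simply-supported) span, the end slopes from the loading are:
  at A: point load 115 at a = 3.02: Pab(L + b)/(6LEI) = 920/EI
  at B: point load 115 at a = 3.02: Pab(L + a)/(6LEI) = 656.8/EI
  at A: triangular load, peak 5: w₀L³/(45EI) = 196.8/EI
  at B: triangular load, peak 5: 7w₀L³/(360EI) = 172.2/EI
  θ_A0 = 1117/EI,  θ_B0 = 829/EI
Flexibility coefficients: a unit moment at one end gives L/(3EI) there and L/(6EI) at the far end, so f₁₁ = f₂₂ = 4.033/EI and f₁₂ = f₂₁ = 2.017/EI.
Compatibility — zero rotation at each built-in end:
  4.033 M_A + 2.017 M_B = 1117
  2.017 M_A + 4.033 M_B = 829
Solving the pair gives M_A = 232.2 kip·ft and M_B = 89.45 kip·ft (hogging).

M_B = 89.45 kip·ft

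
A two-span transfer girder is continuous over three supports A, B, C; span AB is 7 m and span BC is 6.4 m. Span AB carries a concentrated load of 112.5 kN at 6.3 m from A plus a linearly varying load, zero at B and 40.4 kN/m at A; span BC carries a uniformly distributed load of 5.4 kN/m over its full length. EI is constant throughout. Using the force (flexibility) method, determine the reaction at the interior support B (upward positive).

R_B = 198.2 kN

Take M_B as the redundant. Released structure: two simple spans AB and BC with a hinge at B.
Rotations at B on the released spans (each span's end-slope, ×1/EI):
  span AB: point load 112.5 at a = 6.3: Pab(L + a)/(6LEI) = 157.1/EI
  span AB: triangular load, peak 40.4: 7w₀L³/(360EI) = 269.4/EI
  span BC: UDL 5.4: wL³/(24EI) = 58.98/EI
  relative rotation θ_0 = (426.6 + 58.98)/EI = 485.5/EI
A unit hogging moment at B produces rotation L₁/(3EI) + L₂/(3EI) = 4.467/EI.
Slope continuity at B: θ_0 = M_B·4.467/EI, so M_B = 485.5/4.467 = 108.7 kN·m (hogging).
Span AB, ΣM about A with M_B applied at B: R_B^{AB}·7 = 1039 + 108.7, so R_B^{AB} = 163.9 kN and R_A = 253.9 − 163.9 = 89.99 kN.
Span BC, ΣM about C: R_B^{BC}·6.4 = 110.6 + 108.7, so R_B^{BC} = 34.26 kN and R_C = 34.56 − 34.26 = 0.2954 kN.
R_B = 163.9 + 34.26 = 198.2 kN.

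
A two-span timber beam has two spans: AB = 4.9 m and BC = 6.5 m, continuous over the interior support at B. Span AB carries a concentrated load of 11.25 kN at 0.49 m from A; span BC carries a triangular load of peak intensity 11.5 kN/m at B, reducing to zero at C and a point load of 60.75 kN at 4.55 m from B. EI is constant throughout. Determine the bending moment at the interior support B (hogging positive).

Take M_B as the redundant. Released structure: two simple spans AB and BC with a hinge at B.
End slopes at the hinge B, treating each span as simply supported:
  span AB: point load 11.25 at a = 0.49: Pab(L + a)/(6LEI) = 4.457/EI
  span BC: triangular load, peak 11.5: w₀L³/(45EI) = 70.18/EI
  span BC: point load 60.75 at a = 4.55: Pab(L + b)/(6LEI) = 116.8/EI
  relative rotation θ_0 = (4.457 + 187)/EI = 191.4/EI
A unit hogging moment at B produces rotation L₁/(3EI) + L₂/(3EI) = 3.8/EI.
Slope continuity at B: θ_0 = M_B·3.8/EI, so M_B = 191.4/3.8 = 50.37 kN·m (hogging).

M_B = 50.37 kN·m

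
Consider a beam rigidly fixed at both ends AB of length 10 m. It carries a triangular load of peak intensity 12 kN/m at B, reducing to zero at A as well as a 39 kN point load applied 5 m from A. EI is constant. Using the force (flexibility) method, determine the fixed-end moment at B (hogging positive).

M_B = 108.8 kN·m

Release both end moments; the primary structure is a simply-supported span AB with redundants M_A and M_B.
Simple-span end rotations at A and B under the given loads:
  at A: triangular load, peak 12: 7w₀L³/(360EI) = 233.3/EI
  at B: triangular load, peak 12: w₀L³/(45EI) = 266.7/EI
  at A: point load 39 at a = 5: Pab(L + b)/(6LEI) = 243.8/EI
  at B: point load 39 at a = 5: Pab(L + a)/(6LEI) = 243.8/EI
  θ_A0 = 477.1/EI,  θ_B0 = 510.4/EI
Flexibility coefficients: a unit moment at one end gives L/(3EI) there and L/(6EI) at the far end, so f₁₁ = f₂₂ = 3.333/EI and f₁₂ = f₂₁ = 1.667/EI.
Compatibility — zero rotation at each built-in end:
  3.333 M_A + 1.667 M_B = 477.1
  1.667 M_A + 3.333 M_B = 510.4
Solving the pair gives M_A = 88.75 kN·m and M_B = 108.8 kN·m (hogging).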